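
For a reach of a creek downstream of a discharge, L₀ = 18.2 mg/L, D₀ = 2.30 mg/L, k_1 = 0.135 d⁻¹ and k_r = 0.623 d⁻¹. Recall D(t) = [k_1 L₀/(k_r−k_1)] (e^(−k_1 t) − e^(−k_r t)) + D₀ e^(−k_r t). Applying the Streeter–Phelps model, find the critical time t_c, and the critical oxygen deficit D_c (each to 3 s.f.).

At the critical point dD/dt = 0, so k_1 L₀ e^(−k_1 t) = k_r D. Substituting D(t) from the Streeter–Phelps equation and solving for t gives
t_c = ln[(k_r/k_1)(1 − D₀(k_r−k_1)/(k_1 L₀))] / (k_r−k_1).
Here k_r−k_1 = 0.4880 d⁻¹ and 1 − D₀(k_r−k_1)/(k_1 L₀) = 1 − 2.30×0.4880/(0.135×18.2) = 0.5432, so
t_c = ln(4.615 × 0.5432) / 0.4880 = 0.9190 / 0.4880 = 1.883 d.
D_c = (k_1/k_r) L₀ e^(−k_1 t_c) = (0.135/0.623) × 18.2 × e^(−0.135×1.883) = 0.2167 × 18.2 × 0.7755 = 3.059 mg/L.

t_c ≈ 1.88 d; D_c ≈ 3.06 mg/L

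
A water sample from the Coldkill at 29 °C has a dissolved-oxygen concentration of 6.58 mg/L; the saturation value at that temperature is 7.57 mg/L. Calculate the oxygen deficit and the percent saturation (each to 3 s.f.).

D = C_s − C = 7.57 − 6.58 = 0.990 mg/L.
% saturation = 6.58/7.57 × 100 = 86.9 %.

D ≈ 0.990 mg/L; 86.9 % saturation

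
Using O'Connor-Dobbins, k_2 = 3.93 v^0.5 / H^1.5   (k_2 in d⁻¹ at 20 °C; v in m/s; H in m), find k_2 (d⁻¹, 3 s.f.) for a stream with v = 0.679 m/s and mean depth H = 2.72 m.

k_2 = 3.93 × 0.679^0.5 / 2.72^1.5 = 3.93 × 0.8240 / 4.486 = 0.7219 d⁻¹.

k_2 ≈ 0.722 d⁻¹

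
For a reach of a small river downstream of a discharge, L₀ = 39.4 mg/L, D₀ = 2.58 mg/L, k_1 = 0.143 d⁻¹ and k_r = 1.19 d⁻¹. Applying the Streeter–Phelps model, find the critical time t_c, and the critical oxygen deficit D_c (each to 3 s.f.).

t_c ≈ 1.40 d; D_c ≈ 3.88 mg/L

At the critical point dD/dt = 0, so k_1 L₀ e^(−k_1 t) = k_r D. Substituting D(t) from the Streeter–Phelps equation and solving for t gives
t_c = ln[(k_r/k_1)(1 − D₀(k_r−k_1)/(k_1 L₀))] / (k_r−k_1).
Here k_r−k_1 = 1.047 d⁻¹ and 1 − D₀(k_r−k_1)/(k_1 L₀) = 1 − 2.58×1.047/(0.143×39.4) = 0.5206, so
t_c = ln(8.322 × 0.5206) / 1.047 = 1.466 / 1.047 = 1.400 d.
D_c = (k_1/k_r) L₀ e^(−k_1 t_c) = (0.143/1.19) × 39.4 × e^(−0.143×1.400) = 0.1202 × 39.4 × 0.8185 = 3.875 mg/L.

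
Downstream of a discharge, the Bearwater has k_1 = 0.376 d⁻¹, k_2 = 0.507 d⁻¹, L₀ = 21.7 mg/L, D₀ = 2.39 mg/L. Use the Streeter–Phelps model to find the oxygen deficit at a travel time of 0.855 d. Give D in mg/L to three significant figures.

k_1 L₀/(k_2−k_1) = 0.376×21.7/(0.507−0.376) = 8.159/0.1310 = 62.28 mg/L.
e^(−k_1 t) = e^(−0.376×0.8550) = 0.7251; e^(−k_2 t) = e^(−0.507×0.8550) = 0.6482.
D = 62.28 × (0.7251 − 0.6482) + 2.39 × 0.6482 = 4.785 + 1.549 = 6.335 mg/L.

D ≈ 6.33 mg/L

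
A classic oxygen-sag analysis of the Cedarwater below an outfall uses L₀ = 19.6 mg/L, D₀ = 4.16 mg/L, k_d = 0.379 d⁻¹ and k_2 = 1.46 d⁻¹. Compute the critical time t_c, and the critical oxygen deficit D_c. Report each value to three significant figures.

t_c ≈ 0.387 d; D_c ≈ 4.39 mg/L

With k_2/k_d = 3.852 and 1 − D₀(k_2−k_d)/(k_d L₀) = 0.3946,
t_c = ln(3.852 × 0.3946) / (1.46 − 0.379) = ln(1.520) / 1.081 = 0.4188/1.081 = 0.3875 d.
D_c = (k_d/k_2) L₀ e^(−k_d t_c) = (0.379/1.46) × 19.6 × e^(−0.379×0.3875) = 0.2596 × 19.6 × 0.8634 = 4.393 mg/L.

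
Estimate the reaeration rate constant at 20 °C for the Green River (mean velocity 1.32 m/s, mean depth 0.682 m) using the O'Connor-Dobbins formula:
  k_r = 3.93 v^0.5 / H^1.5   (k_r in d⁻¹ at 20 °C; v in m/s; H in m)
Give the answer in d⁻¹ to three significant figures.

k_r = 3.93 × 1.32^0.5 / 0.682^1.5 = 3.93 × 1.149 / 0.5632 = 8.017 d⁻¹.

k_r ≈ 8.02 d⁻¹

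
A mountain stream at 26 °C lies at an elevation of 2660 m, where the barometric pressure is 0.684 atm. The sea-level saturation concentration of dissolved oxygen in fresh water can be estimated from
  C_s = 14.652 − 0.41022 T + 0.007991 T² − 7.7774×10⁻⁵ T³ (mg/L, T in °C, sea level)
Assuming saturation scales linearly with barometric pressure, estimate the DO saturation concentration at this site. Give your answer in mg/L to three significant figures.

At sea level: C_s = 14.652 − 0.41022×26 + 0.007991×26² − 7.7774×10⁻⁵×26³ = 8.021 mg/L.
Pressure correction: C_s' = 8.021 × 0.684 = 5.487 mg/L.

C_s ≈ 5.49 mg/L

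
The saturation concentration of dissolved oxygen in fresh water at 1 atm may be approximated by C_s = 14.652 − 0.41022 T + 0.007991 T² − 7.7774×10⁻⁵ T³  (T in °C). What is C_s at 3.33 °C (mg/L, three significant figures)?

C_s ≈ 13.4 mg/L

C_s = 14.652 − 0.41022×3.33 + 0.007991×3.33² − 7.7774×10⁻⁵×3.33³ = 13.37 mg/L.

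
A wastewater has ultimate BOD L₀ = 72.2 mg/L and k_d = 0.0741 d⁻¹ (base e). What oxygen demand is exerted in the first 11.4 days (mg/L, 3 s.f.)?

y ≈ 41.2 mg/L

y_t = L₀(1 − e^(−k_d t)) = 72.2 × (1 − e^(−0.0741×11.4))
= 72.2 × (1 − 0.4297) = 72.2 × 0.5703 = 41.18 mg/L.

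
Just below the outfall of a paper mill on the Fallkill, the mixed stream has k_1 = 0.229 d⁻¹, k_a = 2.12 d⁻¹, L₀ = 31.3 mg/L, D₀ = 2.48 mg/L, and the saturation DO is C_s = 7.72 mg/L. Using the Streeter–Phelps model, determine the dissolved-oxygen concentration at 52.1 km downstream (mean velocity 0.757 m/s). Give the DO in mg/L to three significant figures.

DO ≈ 4.80 mg/L

Travel time t = x/v = 52.1 km / (0.757 m/s) = 52100 m / 0.757 m/s = 68820 s = 0.7966 d.
k_1 L₀/(k_a−k_1) = 0.229×31.3/(2.12−0.229) = 7.168/1.891 = 3.790 mg/L.
e^(−k_1 t) = e^(−0.229×0.7966) = 0.8333; e^(−k_a t) = e^(−2.12×0.7966) = 0.1848.
D = 3.790 × (0.8333 − 0.1848) + 2.48 × 0.1848 = 2.458 + 0.4582 = 2.916 mg/L.
DO = C_s − D = 7.72 − 2.916 = 4.804 mg/L.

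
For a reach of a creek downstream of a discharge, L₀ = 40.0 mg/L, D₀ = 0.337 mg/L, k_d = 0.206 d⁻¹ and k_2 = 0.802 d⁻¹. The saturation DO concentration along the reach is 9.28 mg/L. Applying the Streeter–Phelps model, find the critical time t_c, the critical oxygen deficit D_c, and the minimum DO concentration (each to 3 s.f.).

At the critical point dD/dt = 0, so k_d L₀ e^(−k_d t) = k_2 D. Substituting D(t) from the Streeter–Phelps equation and solving for t gives
t_c = ln[(k_2/k_d)(1 − D₀(k_2−k_d)/(k_d L₀))] / (k_2−k_d).
Here k_2−k_d = 0.5960 d⁻¹ and 1 − D₀(k_2−k_d)/(k_d L₀) = 1 − 0.337×0.5960/(0.206×40.0) = 0.9756, so
t_c = ln(3.893 × 0.9756) / 0.5960 = 1.335 / 0.5960 = 2.239 d.
D_c = (k_d/k_2) L₀ e^(−k_d t_c) = (0.206/0.802) × 40.0 × e^(−0.206×2.239) = 0.2569 × 40.0 × 0.6305 = 6.478 mg/L.
Minimum DO = C_s − D_c = 9.28 − 6.478 = 2.802 mg/L.

t_c ≈ 2.24 d; D_c ≈ 6.48 mg/L; min DO ≈ 2.80 mg/L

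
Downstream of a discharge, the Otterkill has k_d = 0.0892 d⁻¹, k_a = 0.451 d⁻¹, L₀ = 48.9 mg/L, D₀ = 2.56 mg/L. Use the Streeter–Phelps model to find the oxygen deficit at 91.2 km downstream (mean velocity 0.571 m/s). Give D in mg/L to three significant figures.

D ≈ 6.10 mg/L

Travel time t = x/v = 91.2 km / (0.571 m/s) = 91200 m / 0.571 m/s = 159700 s = 1.849 d.
k_d L₀/(k_a−k_d) = 0.0892×48.9/(0.451−0.0892) = 4.362/0.3618 = 12.06 mg/L.
e^(−k_d t) = e^(−0.0892×1.849) = 0.8480; e^(−k_a t) = e^(−0.451×1.849) = 0.4344.
D = 12.06 × (0.8480 − 0.4344) + 2.56 × 0.4344 = 4.986 + 1.112 = 6.098 mg/L.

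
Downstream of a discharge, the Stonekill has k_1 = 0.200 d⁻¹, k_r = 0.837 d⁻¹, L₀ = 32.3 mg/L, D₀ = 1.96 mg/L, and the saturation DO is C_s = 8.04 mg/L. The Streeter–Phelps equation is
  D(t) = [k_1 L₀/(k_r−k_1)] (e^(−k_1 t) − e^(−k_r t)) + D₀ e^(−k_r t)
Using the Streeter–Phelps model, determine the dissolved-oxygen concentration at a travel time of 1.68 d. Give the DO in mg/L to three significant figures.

k_1 L₀/(k_r−k_1) = 0.200×32.3/(0.837−0.200) = 6.460/0.6370 = 10.14 mg/L.
e^(−k_1 t) = e^(−0.200×1.680) = 0.7146; e^(−k_r t) = e^(−0.837×1.680) = 0.2451.
D = 10.14 × (0.7146 − 0.2451) + 1.96 × 0.2451 = 4.762 + 0.4804 = 5.242 mg/L.
DO = C_s − D = 8.04 − 5.242 = 2.798 mg/L.

DO ≈ 2.80 mg/L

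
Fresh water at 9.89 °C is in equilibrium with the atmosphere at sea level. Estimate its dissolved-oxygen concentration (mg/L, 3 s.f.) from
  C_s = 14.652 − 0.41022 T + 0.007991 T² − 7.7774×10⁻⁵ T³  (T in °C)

C_s = 14.652 − 0.41022×9.89 + 0.007991×9.89² − 7.7774×10⁻⁵×9.89³ = 11.30 mg/L.

C_s ≈ 11.3 mg/L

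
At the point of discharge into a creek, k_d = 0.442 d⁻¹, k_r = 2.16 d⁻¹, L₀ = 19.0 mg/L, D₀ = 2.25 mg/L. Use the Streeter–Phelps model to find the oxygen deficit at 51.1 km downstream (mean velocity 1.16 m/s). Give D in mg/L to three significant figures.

D ≈ 3.02 mg/L

Travel time t = x/v = 51.1 km / (1.16 m/s) = 51100 m / 1.16 m/s = 44050 s = 0.5099 d.
k_d L₀/(k_r−k_d) = 0.442×19.0/(2.16−0.442) = 8.398/1.718 = 4.888 mg/L.
e^(−k_d t) = e^(−0.442×0.5099) = 0.7982; e^(−k_r t) = e^(−2.16×0.5099) = 0.3324.
D = 4.888 × (0.7982 − 0.3324) + 2.25 × 0.3324 = 2.277 + 0.7480 = 3.025 mg/L.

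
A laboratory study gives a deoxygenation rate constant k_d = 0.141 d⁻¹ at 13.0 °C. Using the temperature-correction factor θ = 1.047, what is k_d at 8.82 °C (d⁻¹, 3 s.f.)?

k_d ≈ 0.116 d⁻¹

k_d(T₂) = k_d(T₁) · θ^(T₂−T₁) = 0.141 × 1.047^(8.82−13.0)
= 0.141 × 1.047^-4.18 = 0.141 × 0.8253 = 0.1164 d⁻¹.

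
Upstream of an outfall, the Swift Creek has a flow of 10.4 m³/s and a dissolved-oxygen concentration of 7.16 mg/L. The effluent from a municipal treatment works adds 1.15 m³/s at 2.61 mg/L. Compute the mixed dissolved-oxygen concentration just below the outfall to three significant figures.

6.71 mg/L

Flow-weighted mixing: C = (Q_r C_r + Q_w C_w)/(Q_r + Q_w)
= (10.4×7.16 + 1.15×2.61)/(10.4 + 1.15) = 77.47/11.55 = 6.707 mg/L.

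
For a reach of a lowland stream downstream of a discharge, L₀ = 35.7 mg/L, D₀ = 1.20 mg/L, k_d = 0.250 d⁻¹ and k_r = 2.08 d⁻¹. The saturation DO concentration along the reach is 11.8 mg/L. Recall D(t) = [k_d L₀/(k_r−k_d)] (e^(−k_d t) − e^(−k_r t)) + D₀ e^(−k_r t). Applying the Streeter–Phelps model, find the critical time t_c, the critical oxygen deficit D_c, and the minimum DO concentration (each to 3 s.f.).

t_c ≈ 1.00 d; D_c ≈ 3.34 mg/L; min DO ≈ 8.46 mg/L

t_c = [1/(k_r−k_d)] ln[(k_r/k_d)(1 − D₀(k_r−k_d)/(k_d L₀))]
= [1/(2.08−0.250)] ln[(2.08/0.250)(1 − 1.20×1.830/(0.250×35.7))]
= (1/1.830) ln[8.320 × 0.7539] = 0.5464 × ln(6.273) = 0.5464 × 1.836 = 1.003 d.
D_c = (k_d/k_r) L₀ e^(−k_d t_c) = (0.250/2.08) × 35.7 × e^(−0.250×1.003) = 0.1202 × 35.7 × 0.7781 = 3.339 mg/L.
Minimum DO = C_s − D_c = 11.8 − 3.339 = 8.461 mg/L.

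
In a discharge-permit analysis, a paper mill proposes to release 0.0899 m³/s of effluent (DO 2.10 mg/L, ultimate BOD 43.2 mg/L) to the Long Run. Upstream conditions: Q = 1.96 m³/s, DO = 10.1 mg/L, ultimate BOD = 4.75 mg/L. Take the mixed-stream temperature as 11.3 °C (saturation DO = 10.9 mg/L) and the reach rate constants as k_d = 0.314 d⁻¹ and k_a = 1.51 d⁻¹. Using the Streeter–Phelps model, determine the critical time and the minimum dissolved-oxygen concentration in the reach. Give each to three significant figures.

t_c ≈ 0.358 d; minimum DO ≈ 9.70 mg/L

Mixed DO = (1.96×10.1 + 0.0899×2.10)/(1.96+0.0899) = 19.98/2.050 = 9.749 mg/L.
Mixed L₀ = (1.96×4.75 + 0.0899×43.2)/(2.050) = 13.19/2.050 = 6.436 mg/L.
Initial deficit D₀ = C_s − DO₀ = 10.9 − 9.749 = 1.151 mg/L.
t_c = (1/1.196) ln[(1.51/0.314)(1 − 1.151×1.196/(0.314×6.436))] = 0.8361 × ln(1.534) = 0.3576 d.
D_c = (0.314/1.51) × 6.436 × e^(−0.314×0.3576) = 0.2079 × 6.436 × 0.8938 = 1.196 mg/L.
Minimum DO = 10.9 − 1.196 = 9.704 mg/L.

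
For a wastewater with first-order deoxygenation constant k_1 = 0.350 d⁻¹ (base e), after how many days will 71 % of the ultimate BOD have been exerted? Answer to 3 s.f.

t ≈ 3.54 d

y/L₀ = 1 − e^(−k_1 t) = 0.71 ⇒ e^(−k_1 t) = 0.290
t = −ln(0.290) / 0.350 = 1.238 / 0.350 = 3.537 d.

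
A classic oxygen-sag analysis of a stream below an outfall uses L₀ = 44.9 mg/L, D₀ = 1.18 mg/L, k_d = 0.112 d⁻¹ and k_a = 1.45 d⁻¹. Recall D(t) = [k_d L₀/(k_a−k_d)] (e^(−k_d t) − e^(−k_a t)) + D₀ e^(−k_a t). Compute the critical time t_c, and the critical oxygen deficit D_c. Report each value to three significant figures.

t_c ≈ 1.63 d; D_c ≈ 2.89 mg/L

t_c = [1/(k_a−k_d)] ln[(k_a/k_d)(1 − D₀(k_a−k_d)/(k_d L₀))]
= [1/(1.45−0.112)] ln[(1.45/0.112)(1 − 1.18×1.338/(0.112×44.9))]
= (1/1.338) ln[12.95 × 0.6860] = 0.7474 × ln(8.882) = 0.7474 × 2.184 = 1.632 d.
D_c = (k_d/k_a) L₀ e^(−k_d t_c) = (0.112/1.45) × 44.9 × e^(−0.112×1.632) = 0.07724 × 44.9 × 0.8329 = 2.889 mg/L.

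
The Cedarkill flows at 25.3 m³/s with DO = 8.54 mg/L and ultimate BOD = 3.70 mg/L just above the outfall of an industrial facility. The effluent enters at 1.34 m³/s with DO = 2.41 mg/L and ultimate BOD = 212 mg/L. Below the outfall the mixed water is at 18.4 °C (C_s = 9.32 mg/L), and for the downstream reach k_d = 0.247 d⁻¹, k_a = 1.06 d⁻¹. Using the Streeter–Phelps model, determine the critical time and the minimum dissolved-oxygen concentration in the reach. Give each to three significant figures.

Mixed DO = (25.3×8.54 + 1.34×2.41)/(25.3+1.34) = 219.3/26.64 = 8.232 mg/L.
Mixed L₀ = (25.3×3.70 + 1.34×212)/(26.64) = 377.7/26.64 = 14.18 mg/L.
Initial deficit D₀ = C_s − DO₀ = 9.32 − 8.232 = 1.088 mg/L.
t_c = (1/0.8130) ln[(1.06/0.247)(1 − 1.088×0.8130/(0.247×14.18))] = 1.230 × ln(3.207) = 1.433 d.
D_c = (0.247/1.06) × 14.18 × e^(−0.247×1.433) = 0.2330 × 14.18 × 0.7018 = 2.319 mg/L.
Minimum DO = 9.32 − 2.319 = 7.001 mg/L.

t_c ≈ 1.43 d; minimum DO ≈ 7.00 mg/L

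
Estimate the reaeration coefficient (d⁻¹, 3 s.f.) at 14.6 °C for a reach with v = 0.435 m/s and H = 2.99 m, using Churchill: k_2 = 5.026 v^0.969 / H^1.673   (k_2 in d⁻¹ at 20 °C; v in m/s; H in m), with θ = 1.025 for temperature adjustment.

k_2 ≈ 0.314 d⁻¹

k_2(20) = 5.026 × 0.435^0.969 / 2.99^1.673 = 5.026 × 0.4464 / 6.249 = 0.3590 d⁻¹.
k_2(14.6) = 0.3590 × 1.025^(14.6−20) = 0.3590 × 0.8752 = 0.3142 d⁻¹.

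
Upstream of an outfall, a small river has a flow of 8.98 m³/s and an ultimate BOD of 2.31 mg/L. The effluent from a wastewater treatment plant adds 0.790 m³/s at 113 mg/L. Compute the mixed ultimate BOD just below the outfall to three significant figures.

11.3 mg/L

Flow-weighted mixing: C = (Q_r C_r + Q_w C_w)/(Q_r + Q_w)
= (8.98×2.31 + 0.790×113)/(8.98 + 0.790) = 110.0/9.770 = 11.26 mg/L.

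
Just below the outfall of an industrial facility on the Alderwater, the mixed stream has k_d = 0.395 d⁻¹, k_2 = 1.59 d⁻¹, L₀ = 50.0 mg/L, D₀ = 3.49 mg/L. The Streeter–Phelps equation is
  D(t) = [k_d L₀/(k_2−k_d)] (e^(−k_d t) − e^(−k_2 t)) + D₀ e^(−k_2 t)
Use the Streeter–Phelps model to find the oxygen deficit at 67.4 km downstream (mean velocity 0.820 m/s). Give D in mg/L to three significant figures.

D ≈ 8.48 mg/L

Travel time t = x/v = 67.4 km / (0.820 m/s) = 67400 m / 0.820 m/s = 82200 s = 0.9513 d.
k_d L₀/(k_2−k_d) = 0.395×50.0/(1.59−0.395) = 19.75/1.195 = 16.53 mg/L.
e^(−k_d t) = e^(−0.395×0.9513) = 0.6868; e^(−k_2 t) = e^(−1.59×0.9513) = 0.2203.
D = 16.53 × (0.6868 − 0.2203) + 3.49 × 0.2203 = 7.709 + 0.7690 = 8.478 mg/L.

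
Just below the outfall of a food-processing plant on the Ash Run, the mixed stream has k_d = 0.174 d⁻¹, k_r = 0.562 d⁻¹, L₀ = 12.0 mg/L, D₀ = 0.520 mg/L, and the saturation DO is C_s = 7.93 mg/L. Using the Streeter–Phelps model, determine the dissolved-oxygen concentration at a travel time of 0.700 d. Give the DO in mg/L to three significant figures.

k_d L₀/(k_r−k_d) = 0.174×12.0/(0.562−0.174) = 2.088/0.3880 = 5.381 mg/L.
e^(−k_d t) = e^(−0.174×0.7000) = 0.8853; e^(−k_r t) = e^(−0.562×0.7000) = 0.6748.
D = 5.381 × (0.8853 − 0.6748) + 0.520 × 0.6748 = 1.133 + 0.3509 = 1.484 mg/L.
DO = C_s − D = 7.93 − 1.484 = 6.446 mg/L.

DO ≈ 6.45 mg/L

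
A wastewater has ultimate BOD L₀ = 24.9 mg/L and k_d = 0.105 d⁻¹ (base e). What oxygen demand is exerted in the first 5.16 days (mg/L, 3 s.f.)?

y_t = L₀(1 − e^(−k_d t)) = 24.9 × (1 − e^(−0.105×5.16))
= 24.9 × (1 − 0.5817) = 24.9 × 0.4183 = 10.42 mg/L.

y ≈ 10.4 mg/L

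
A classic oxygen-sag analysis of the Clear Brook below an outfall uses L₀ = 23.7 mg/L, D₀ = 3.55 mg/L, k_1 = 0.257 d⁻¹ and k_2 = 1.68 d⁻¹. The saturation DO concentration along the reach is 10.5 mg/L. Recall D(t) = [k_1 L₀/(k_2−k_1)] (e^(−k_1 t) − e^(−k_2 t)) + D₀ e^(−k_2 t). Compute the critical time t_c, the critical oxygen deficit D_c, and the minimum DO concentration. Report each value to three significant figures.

t_c ≈ 0.0767 d; D_c ≈ 3.55 mg/L; min DO ≈ 6.95 mg/L

t_c = [1/(k_2−k_1)] ln[(k_2/k_1)(1 − D₀(k_2−k_1)/(k_1 L₀))]
= [1/(1.68−0.257)] ln[(1.68/0.257)(1 − 3.55×1.423/(0.257×23.7))]
= (1/1.423) ln[6.537 × 0.1706] = 0.7027 × ln(1.115) = 0.7027 × 0.1092 = 0.07672 d.
L(t_c) = L₀ e^(−k_1 t_c) = 23.7 × 0.9805 = 23.24 mg/L, and at the critical point k_2 D_c = k_1 L, so D_c = (0.257/1.68) × 23.24 = 3.555 mg/L.
Minimum DO = C_s − D_c = 10.5 − 3.555 = 6.945 mg/L.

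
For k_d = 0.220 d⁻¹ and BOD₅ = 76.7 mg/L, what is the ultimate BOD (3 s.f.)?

L₀ ≈ 115 mg/L

BOD₅ = L₀(1 − e^(−5k_d)) ⇒ L₀ = BOD₅ / (1 − e^(−5×0.220))
= 76.7 / (1 − 0.3329) = 76.7 / 0.6671 = 115.0 mg/L.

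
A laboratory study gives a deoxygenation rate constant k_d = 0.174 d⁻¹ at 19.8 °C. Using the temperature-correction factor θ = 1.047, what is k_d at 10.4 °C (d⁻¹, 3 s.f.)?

k_d(T₂) = k_d(T₁) · θ^(T₂−T₁) = 0.174 × 1.047^(10.4−19.8)
= 0.174 × 1.047^-9.40 = 0.174 × 0.6494 = 0.1130 d⁻¹.

k_d ≈ 0.113 d⁻¹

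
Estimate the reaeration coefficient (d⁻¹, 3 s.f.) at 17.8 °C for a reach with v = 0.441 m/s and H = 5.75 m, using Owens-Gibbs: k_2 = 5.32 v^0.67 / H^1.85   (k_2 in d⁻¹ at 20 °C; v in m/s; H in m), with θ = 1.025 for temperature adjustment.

k_2(20) = 5.32 × 0.441^0.67 / 5.75^1.85 = 5.32 × 0.5778 / 25.43 = 0.1209 d⁻¹.
k_2(17.8) = 0.1209 × 1.025^(17.8−20) = 0.1209 × 0.9471 = 0.1145 d⁻¹.

k_2 ≈ 0.114 d⁻¹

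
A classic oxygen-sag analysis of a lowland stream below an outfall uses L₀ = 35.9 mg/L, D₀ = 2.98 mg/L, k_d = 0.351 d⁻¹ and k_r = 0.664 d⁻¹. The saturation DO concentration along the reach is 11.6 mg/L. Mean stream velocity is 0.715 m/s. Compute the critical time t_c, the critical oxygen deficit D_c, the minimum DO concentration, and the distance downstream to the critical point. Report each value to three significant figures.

t_c ≈ 1.79 d; D_c ≈ 10.1 mg/L; min DO ≈ 1.48 mg/L; x_c ≈ 111 km

With k_r/k_d = 1.892 and 1 − D₀(k_r−k_d)/(k_d L₀) = 0.9260,
t_c = ln(1.892 × 0.9260) / (0.664 − 0.351) = ln(1.752) / 0.3130 = 0.5606/0.3130 = 1.791 d.
L(t_c) = L₀ e^(−k_d t_c) = 35.9 × 0.5333 = 19.15 mg/L, and at the critical point k_r D_c = k_d L, so D_c = (0.351/0.664) × 19.15 = 10.12 mg/L.
Minimum DO = C_s − D_c = 11.6 − 10.12 = 1.479 mg/L.
x_c = v t_c = 0.715 m/s × 1.791 d × 86400 s/d = 110600 m ≈ 111 km.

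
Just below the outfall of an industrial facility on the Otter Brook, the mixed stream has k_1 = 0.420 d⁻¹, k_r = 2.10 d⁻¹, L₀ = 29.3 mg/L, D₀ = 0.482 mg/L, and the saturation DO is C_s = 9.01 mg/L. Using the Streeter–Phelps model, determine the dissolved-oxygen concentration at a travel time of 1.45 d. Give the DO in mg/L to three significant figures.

k_1 L₀/(k_r−k_1) = 0.420×29.3/(2.10−0.420) = 12.31/1.680 = 7.325 mg/L.
e^(−k_1 t) = e^(−0.420×1.450) = 0.5439; e^(−k_r t) = e^(−2.10×1.450) = 0.04760.
D = 7.325 × (0.5439 − 0.04760) + 0.482 × 0.04760 = 3.635 + 0.02294 = 3.658 mg/L.
DO = C_s − D = 9.01 − 3.658 = 5.352 mg/L.

DO ≈ 5.35 mg/L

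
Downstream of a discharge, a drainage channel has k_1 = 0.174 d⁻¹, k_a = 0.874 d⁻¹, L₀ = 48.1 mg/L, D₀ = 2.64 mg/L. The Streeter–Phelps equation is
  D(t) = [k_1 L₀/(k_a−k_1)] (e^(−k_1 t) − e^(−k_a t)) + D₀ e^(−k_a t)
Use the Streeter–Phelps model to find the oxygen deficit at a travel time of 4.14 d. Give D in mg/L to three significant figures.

D ≈ 5.57 mg/L

k_1 L₀/(k_a−k_1) = 0.174×48.1/(0.874−0.174) = 8.369/0.7000 = 11.96 mg/L.
e^(−k_1 t) = e^(−0.174×4.140) = 0.4866; e^(−k_a t) = e^(−0.874×4.140) = 0.02683.
D = 11.96 × (0.4866 − 0.02683) + 2.64 × 0.02683 = 5.497 + 0.07082 = 5.568 mg/L.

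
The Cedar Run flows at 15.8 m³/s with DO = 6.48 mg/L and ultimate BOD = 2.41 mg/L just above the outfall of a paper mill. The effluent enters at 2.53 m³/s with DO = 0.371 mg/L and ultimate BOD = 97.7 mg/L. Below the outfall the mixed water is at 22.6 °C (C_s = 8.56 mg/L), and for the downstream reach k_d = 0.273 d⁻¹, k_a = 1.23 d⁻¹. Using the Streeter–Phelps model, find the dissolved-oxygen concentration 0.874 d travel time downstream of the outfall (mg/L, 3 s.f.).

DO ≈ 5.58 mg/L

Mixed DO = (15.8×6.48 + 2.53×0.371)/(15.8+2.53) = 103.3/18.33 = 5.637 mg/L.
Mixed L₀ = (15.8×2.41 + 2.53×97.7)/(18.33) = 285.3/18.33 = 15.56 mg/L.
Initial deficit D₀ = C_s − DO₀ = 8.56 − 5.637 = 2.923 mg/L.
D(0.874) = [0.273×15.56/(1.23−0.273)](e^(−0.273×0.874) − e^(−1.23×0.874)) + 2.923 e^(−1.23×0.874)
= 4.439 × (0.7877 − 0.3413) + 2.923 × 0.3413 = 2.980 mg/L.
DO = 8.56 − 2.980 = 5.580 mg/L.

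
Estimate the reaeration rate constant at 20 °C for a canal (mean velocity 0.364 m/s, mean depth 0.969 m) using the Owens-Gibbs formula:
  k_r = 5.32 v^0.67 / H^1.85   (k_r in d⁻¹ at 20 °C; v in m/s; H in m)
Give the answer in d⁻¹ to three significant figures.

k_r = 5.32 × 0.364^0.67 / 0.969^1.85 = 5.32 × 0.5081 / 0.9434 = 2.865 d⁻¹.

k_r ≈ 2.87 d⁻¹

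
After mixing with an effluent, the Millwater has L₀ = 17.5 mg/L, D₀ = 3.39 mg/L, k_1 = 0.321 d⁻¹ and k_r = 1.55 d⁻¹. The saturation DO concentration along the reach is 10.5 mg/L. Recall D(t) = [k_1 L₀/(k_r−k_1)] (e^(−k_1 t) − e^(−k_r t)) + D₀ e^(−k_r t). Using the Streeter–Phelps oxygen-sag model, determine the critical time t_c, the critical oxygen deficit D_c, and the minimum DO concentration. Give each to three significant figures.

At the critical point dD/dt = 0, so k_1 L₀ e^(−k_1 t) = k_r D. Substituting D(t) from the Streeter–Phelps equation and solving for t gives
t_c = ln[(k_r/k_1)(1 − D₀(k_r−k_1)/(k_1 L₀))] / (k_r−k_1).
Here k_r−k_1 = 1.229 d⁻¹ and 1 − D₀(k_r−k_1)/(k_1 L₀) = 1 − 3.39×1.229/(0.321×17.5) = 0.2583, so
t_c = ln(4.829 × 0.2583) / 1.229 = 0.2211 / 1.229 = 0.1799 d.
L(t_c) = L₀ e^(−k_1 t_c) = 17.5 × 0.9439 = 16.52 mg/L, and at the critical point k_r D_c = k_1 L, so D_c = (0.321/1.55) × 16.52 = 3.421 mg/L.
Minimum DO = C_s − D_c = 10.5 − 3.421 = 7.079 mg/L.

t_c ≈ 0.180 d; D_c ≈ 3.42 mg/L; min DO ≈ 7.08 mg/L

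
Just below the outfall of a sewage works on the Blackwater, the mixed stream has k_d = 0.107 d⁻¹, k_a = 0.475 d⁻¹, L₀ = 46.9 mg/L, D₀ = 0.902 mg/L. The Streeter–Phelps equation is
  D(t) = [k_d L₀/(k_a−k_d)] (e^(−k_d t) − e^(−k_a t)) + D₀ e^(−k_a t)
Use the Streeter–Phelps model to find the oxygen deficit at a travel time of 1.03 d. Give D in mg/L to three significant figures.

D ≈ 4.41 mg/L

k_d L₀/(k_a−k_d) = 0.107×46.9/(0.475−0.107) = 5.018/0.3680 = 13.64 mg/L.
e^(−k_d t) = e^(−0.107×1.030) = 0.8956; e^(−k_a t) = e^(−0.475×1.030) = 0.6131.
D = 13.64 × (0.8956 − 0.6131) + 0.902 × 0.6131 = 3.853 + 0.5530 = 4.406 mg/L.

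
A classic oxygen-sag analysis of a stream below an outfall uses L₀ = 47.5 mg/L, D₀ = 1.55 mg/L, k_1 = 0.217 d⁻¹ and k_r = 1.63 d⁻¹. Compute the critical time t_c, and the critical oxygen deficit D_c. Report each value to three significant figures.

t_c ≈ 1.26 d; D_c ≈ 4.81 mg/L

t_c = [1/(k_r−k_1)] ln[(k_r/k_1)(1 − D₀(k_r−k_1)/(k_1 L₀))]
= [1/(1.63−0.217)] ln[(1.63/0.217)(1 − 1.55×1.413/(0.217×47.5))]
= (1/1.413) ln[7.512 × 0.7875] = 0.7077 × ln(5.915) = 0.7077 × 1.778 = 1.258 d.
L(t_c) = L₀ e^(−k_1 t_c) = 47.5 × 0.7611 = 36.15 mg/L, and at the critical point k_r D_c = k_1 L, so D_c = (0.217/1.63) × 36.15 = 4.813 mg/L.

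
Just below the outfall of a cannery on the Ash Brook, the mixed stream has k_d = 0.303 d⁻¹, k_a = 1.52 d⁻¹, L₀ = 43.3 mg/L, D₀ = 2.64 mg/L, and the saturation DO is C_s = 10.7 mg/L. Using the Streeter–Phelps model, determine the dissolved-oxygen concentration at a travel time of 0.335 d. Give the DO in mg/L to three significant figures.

k_d L₀/(k_a−k_d) = 0.303×43.3/(1.52−0.303) = 13.12/1.217 = 10.78 mg/L.
e^(−k_d t) = e^(−0.303×0.3350) = 0.9035; e^(−k_a t) = e^(−1.52×0.3350) = 0.6010.
D = 10.78 × (0.9035 − 0.6010) + 2.64 × 0.6010 = 3.261 + 1.587 = 4.848 mg/L.
DO = C_s − D = 10.7 − 4.848 = 5.852 mg/L.

DO ≈ 5.85 mg/L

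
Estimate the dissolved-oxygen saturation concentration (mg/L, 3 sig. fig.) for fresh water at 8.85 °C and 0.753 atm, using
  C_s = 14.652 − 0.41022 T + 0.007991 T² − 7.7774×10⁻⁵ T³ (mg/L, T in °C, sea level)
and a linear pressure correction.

C_s ≈ 8.73 mg/L

At sea level: C_s = 14.652 − 0.41022×8.85 + 0.007991×8.85² − 7.7774×10⁻⁵×8.85³ = 11.59 mg/L.
Pressure correction: C_s' = 11.59 × 0.753 = 8.730 mg/L.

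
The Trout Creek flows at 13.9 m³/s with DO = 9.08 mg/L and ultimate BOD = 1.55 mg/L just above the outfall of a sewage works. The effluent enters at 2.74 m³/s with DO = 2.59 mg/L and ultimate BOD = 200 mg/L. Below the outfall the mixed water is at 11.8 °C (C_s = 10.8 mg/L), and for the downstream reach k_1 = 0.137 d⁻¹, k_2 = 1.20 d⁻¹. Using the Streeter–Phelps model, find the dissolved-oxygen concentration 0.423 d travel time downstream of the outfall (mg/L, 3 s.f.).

DO ≈ 7.61 mg/L

Mixed DO = (13.9×9.08 + 2.74×2.59)/(13.9+2.74) = 133.3/16.64 = 8.011 mg/L.
Mixed L₀ = (13.9×1.55 + 2.74×200)/(16.64) = 569.5/16.64 = 34.23 mg/L.
Initial deficit D₀ = C_s − DO₀ = 10.8 − 8.011 = 2.789 mg/L.
D(0.423) = [0.137×34.23/(1.20−0.137)](e^(−0.137×0.423) − e^(−1.20×0.423)) + 2.789 e^(−1.20×0.423)
= 4.411 × (0.9437 − 0.6019) + 2.789 × 0.6019 = 3.186 mg/L.
DO = 10.8 − 3.186 = 7.614 mg/L.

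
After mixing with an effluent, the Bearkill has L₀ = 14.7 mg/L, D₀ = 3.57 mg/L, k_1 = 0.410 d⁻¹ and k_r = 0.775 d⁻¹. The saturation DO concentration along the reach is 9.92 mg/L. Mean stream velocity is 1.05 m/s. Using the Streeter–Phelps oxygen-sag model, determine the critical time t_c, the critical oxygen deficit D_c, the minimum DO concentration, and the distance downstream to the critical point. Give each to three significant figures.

With k_r/k_1 = 1.890 and 1 − D₀(k_r−k_1)/(k_1 L₀) = 0.7838,
t_c = ln(1.890 × 0.7838) / (0.775 − 0.410) = ln(1.482) / 0.3650 = 0.3931/0.3650 = 1.077 d.
L(t_c) = L₀ e^(−k_1 t_c) = 14.7 × 0.6430 = 9.453 mg/L, and at the critical point k_r D_c = k_1 L, so D_c = (0.410/0.775) × 9.453 = 5.001 mg/L.
Minimum DO = C_s − D_c = 9.92 − 5.001 = 4.919 mg/L.
x_c = v t_c = 1.05 m/s × 1.077 d × 86400 s/d = 97700 m ≈ 97.7 km.

t_c ≈ 1.08 d; D_c ≈ 5.00 mg/L; min DO ≈ 4.92 mg/L; x_c ≈ 97.7 km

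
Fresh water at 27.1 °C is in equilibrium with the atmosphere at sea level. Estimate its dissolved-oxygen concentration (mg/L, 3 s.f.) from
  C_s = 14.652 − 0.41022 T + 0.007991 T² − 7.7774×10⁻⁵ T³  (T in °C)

C_s = 14.652 − 0.41022×27.1 + 0.007991×27.1² − 7.7774×10⁻⁵×27.1³ = 7.856 mg/L.

C_s ≈ 7.86 mg/L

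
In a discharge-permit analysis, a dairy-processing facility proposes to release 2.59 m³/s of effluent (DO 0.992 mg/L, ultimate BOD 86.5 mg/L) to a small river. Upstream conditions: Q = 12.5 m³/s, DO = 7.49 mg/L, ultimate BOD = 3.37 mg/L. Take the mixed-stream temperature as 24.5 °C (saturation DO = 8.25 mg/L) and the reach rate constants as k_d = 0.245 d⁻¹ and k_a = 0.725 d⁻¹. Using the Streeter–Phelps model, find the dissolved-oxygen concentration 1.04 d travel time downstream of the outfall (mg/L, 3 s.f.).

DO ≈ 4.63 mg/L

Mixed DO = (12.5×7.49 + 2.59×0.992)/(12.5+2.59) = 96.19/15.09 = 6.375 mg/L.
Mixed L₀ = (12.5×3.37 + 2.59×86.5)/(15.09) = 266.2/15.09 = 17.64 mg/L.
Initial deficit D₀ = C_s − DO₀ = 8.25 − 6.375 = 1.875 mg/L.
D(1.04) = [0.245×17.64/(0.725−0.245)](e^(−0.245×1.04) − e^(−0.725×1.04)) + 1.875 e^(−0.725×1.04)
= 9.003 × (0.7751 − 0.4705) + 1.875 × 0.4705 = 3.624 mg/L.
DO = 8.25 − 3.624 = 4.626 mg/L.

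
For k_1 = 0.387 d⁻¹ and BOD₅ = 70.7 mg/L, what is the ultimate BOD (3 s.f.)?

BOD₅ = L₀(1 − e^(−5k_1)) ⇒ L₀ = BOD₅ / (1 − e^(−5×0.387))
= 70.7 / (1 − 0.1444) = 70.7 / 0.8556 = 82.63 mg/L.

L₀ ≈ 82.6 mg/L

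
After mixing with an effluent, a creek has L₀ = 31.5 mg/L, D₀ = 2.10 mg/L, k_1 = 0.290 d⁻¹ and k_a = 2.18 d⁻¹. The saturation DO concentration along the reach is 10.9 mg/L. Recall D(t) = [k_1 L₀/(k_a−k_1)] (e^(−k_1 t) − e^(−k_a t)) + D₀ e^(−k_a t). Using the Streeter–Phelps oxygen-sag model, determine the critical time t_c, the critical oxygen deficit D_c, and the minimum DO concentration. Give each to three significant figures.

t_c = [1/(k_a−k_1)] ln[(k_a/k_1)(1 − D₀(k_a−k_1)/(k_1 L₀))]
= [1/(2.18−0.290)] ln[(2.18/0.290)(1 − 2.10×1.890/(0.290×31.5))]
= (1/1.890) ln[7.517 × 0.5655] = 0.5291 × ln(4.251) = 0.5291 × 1.447 = 0.7657 d.
L(t_c) = L₀ e^(−k_1 t_c) = 31.5 × 0.8009 = 25.23 mg/L, and at the critical point k_a D_c = k_1 L, so D_c = (0.290/2.18) × 25.23 = 3.356 mg/L.
Minimum DO = C_s − D_c = 10.9 − 3.356 = 7.544 mg/L.

t_c ≈ 0.766 d; D_c ≈ 3.36 mg/L; min DO ≈ 7.54 mg/L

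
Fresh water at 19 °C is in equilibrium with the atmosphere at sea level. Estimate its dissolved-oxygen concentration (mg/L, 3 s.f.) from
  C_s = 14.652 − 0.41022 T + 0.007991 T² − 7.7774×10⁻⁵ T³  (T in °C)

C_s ≈ 9.21 mg/L

C_s = 14.652 − 0.41022×19 + 0.007991×19² − 7.7774×10⁻⁵×19³ = 9.209 mg/L.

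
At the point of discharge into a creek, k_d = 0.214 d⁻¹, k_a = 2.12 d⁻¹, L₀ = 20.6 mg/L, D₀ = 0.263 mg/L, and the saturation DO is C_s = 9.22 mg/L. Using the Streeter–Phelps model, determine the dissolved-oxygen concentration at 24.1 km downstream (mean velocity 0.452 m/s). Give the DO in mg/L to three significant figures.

DO ≈ 7.75 mg/L

Travel time t = x/v = 24.1 km / (0.452 m/s) = 24100 m / 0.452 m/s = 53320 s = 0.6171 d.
k_d L₀/(k_a−k_d) = 0.214×20.6/(2.12−0.214) = 4.408/1.906 = 2.313 mg/L.
e^(−k_d t) = e^(−0.214×0.6171) = 0.8763; e^(−k_a t) = e^(−2.12×0.6171) = 0.2703.
D = 2.313 × (0.8763 − 0.2703) + 0.263 × 0.2703 = 1.402 + 0.07108 = 1.473 mg/L.
DO = C_s − D = 9.22 − 1.473 = 7.747 mg/L.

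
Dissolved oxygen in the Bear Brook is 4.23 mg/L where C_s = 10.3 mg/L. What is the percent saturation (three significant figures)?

41.1 % saturation

% saturation = C/C_s × 100 = 4.23/10.3 × 100 = 41.1 %.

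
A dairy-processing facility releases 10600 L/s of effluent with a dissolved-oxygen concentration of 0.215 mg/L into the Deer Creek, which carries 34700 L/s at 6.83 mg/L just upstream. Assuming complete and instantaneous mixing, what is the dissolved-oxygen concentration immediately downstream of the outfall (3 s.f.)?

Flow-weighted mixing: C = (Q_r C_r + Q_w C_w)/(Q_r + Q_w)
= (34700×6.83 + 10600×0.215)/(34700 + 10600) = 239300/45300 = 5.282 mg/L.

5.28 mg/L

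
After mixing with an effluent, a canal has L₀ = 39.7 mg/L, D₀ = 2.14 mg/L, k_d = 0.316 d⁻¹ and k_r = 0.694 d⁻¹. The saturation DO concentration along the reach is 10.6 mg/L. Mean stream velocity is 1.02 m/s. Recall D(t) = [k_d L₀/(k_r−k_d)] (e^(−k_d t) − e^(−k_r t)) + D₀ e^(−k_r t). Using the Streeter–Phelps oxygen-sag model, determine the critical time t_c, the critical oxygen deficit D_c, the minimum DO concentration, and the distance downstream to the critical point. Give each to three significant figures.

t_c ≈ 1.90 d; D_c ≈ 9.90 mg/L; min DO ≈ 0.699 mg/L; x_c ≈ 168 km

At the critical point dD/dt = 0, so k_d L₀ e^(−k_d t) = k_r D. Substituting D(t) from the Streeter–Phelps equation and solving for t gives
t_c = ln[(k_r/k_d)(1 − D₀(k_r−k_d)/(k_d L₀))] / (k_r−k_d).
Here k_r−k_d = 0.3780 d⁻¹ and 1 − D₀(k_r−k_d)/(k_d L₀) = 1 − 2.14×0.3780/(0.316×39.7) = 0.9355, so
t_c = ln(2.196 × 0.9355) / 0.3780 = 0.7201 / 0.3780 = 1.905 d.
L(t_c) = L₀ e^(−k_d t_c) = 39.7 × 0.5477 = 21.74 mg/L, and at the critical point k_r D_c = k_d L, so D_c = (0.316/0.694) × 21.74 = 9.901 mg/L.
Minimum DO = C_s − D_c = 10.6 − 9.901 = 0.6988 mg/L.
x_c = v t_c = 1.02 m/s × 1.905 d × 86400 s/d = 167900 m ≈ 168 km.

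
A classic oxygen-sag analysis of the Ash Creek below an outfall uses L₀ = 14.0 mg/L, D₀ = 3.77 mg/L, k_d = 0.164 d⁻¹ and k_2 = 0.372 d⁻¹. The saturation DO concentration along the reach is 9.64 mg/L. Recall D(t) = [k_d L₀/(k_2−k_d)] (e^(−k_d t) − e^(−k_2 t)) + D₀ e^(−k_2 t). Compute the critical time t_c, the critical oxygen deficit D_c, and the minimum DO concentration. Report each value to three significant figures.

t_c ≈ 1.93 d; D_c ≈ 4.50 mg/L; min DO ≈ 5.14 mg/L

At the critical point dD/dt = 0, so k_d L₀ e^(−k_d t) = k_2 D. Substituting D(t) from the Streeter–Phelps equation and solving for t gives
t_c = ln[(k_2/k_d)(1 − D₀(k_2−k_d)/(k_d L₀))] / (k_2−k_d).
Here k_2−k_d = 0.2080 d⁻¹ and 1 − D₀(k_2−k_d)/(k_d L₀) = 1 − 3.77×0.2080/(0.164×14.0) = 0.6585, so
t_c = ln(2.268 × 0.6585) / 0.2080 = 0.4012 / 0.2080 = 1.929 d.
L(t_c) = L₀ e^(−k_d t_c) = 14.0 × 0.7288 = 10.20 mg/L, and at the critical point k_2 D_c = k_d L, so D_c = (0.164/0.372) × 10.20 = 4.498 mg/L.
Minimum DO = C_s − D_c = 9.64 − 4.498 = 5.142 mg/L.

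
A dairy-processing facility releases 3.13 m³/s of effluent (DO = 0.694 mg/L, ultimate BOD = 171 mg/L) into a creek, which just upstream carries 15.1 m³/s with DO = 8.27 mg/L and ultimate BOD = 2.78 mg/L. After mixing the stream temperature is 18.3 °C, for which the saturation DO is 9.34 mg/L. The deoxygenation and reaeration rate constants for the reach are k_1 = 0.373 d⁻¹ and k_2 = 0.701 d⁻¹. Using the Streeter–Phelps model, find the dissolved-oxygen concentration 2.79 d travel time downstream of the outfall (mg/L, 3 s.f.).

DO ≈ 1.38 mg/L

Mixed DO = (15.1×8.27 + 3.13×0.694)/(15.1+3.13) = 127.0/18.23 = 6.969 mg/L.
Mixed L₀ = (15.1×2.78 + 3.13×171)/(18.23) = 577.2/18.23 = 31.66 mg/L.
Initial deficit D₀ = C_s − DO₀ = 9.34 − 6.969 = 2.371 mg/L.
D(2.79) = [0.373×31.66/(0.701−0.373)](e^(−0.373×2.79) − e^(−0.701×2.79)) + 2.371 e^(−0.701×2.79)
= 36.01 × (0.3532 − 0.1415) + 2.371 × 0.1415 = 7.960 mg/L.
DO = 9.34 − 7.960 = 1.380 mg/L.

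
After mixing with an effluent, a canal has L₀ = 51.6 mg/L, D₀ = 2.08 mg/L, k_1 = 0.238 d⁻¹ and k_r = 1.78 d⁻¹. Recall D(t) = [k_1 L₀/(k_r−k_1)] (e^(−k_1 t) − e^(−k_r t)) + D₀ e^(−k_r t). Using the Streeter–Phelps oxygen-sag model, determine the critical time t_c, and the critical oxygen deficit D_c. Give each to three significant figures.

t_c ≈ 1.11 d; D_c ≈ 5.30 mg/L

t_c = [1/(k_r−k_1)] ln[(k_r/k_1)(1 − D₀(k_r−k_1)/(k_1 L₀))]
= [1/(1.78−0.238)] ln[(1.78/0.238)(1 − 2.08×1.542/(0.238×51.6))]
= (1/1.542) ln[7.479 × 0.7388] = 0.6485 × ln(5.526) = 0.6485 × 1.709 = 1.109 d.
D_c = (k_1/k_r) L₀ e^(−k_1 t_c) = (0.238/1.78) × 51.6 × e^(−0.238×1.109) = 0.1337 × 51.6 × 0.7681 = 5.299 mg/L.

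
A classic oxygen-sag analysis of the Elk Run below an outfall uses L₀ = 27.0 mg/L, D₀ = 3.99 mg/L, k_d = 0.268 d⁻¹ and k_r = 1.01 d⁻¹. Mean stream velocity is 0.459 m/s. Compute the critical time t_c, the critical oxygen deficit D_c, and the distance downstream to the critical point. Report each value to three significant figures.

t_c = [1/(k_r−k_d)] ln[(k_r/k_d)(1 − D₀(k_r−k_d)/(k_d L₀))]
= [1/(1.01−0.268)] ln[(1.01/0.268)(1 − 3.99×0.7420/(0.268×27.0))]
= (1/0.7420) ln[3.769 × 0.5909] = 1.348 × ln(2.227) = 1.348 × 0.8005 = 1.079 d.
L(t_c) = L₀ e^(−k_d t_c) = 27.0 × 0.7489 = 20.22 mg/L, and at the critical point k_r D_c = k_d L, so D_c = (0.268/1.01) × 20.22 = 5.365 mg/L.
x_c = v t_c = 0.459 m/s × 1.079 d × 86400 s/d = 42790 m ≈ 42.8 km.

t_c ≈ 1.08 d; D_c ≈ 5.37 mg/L; x_c ≈ 42.8 km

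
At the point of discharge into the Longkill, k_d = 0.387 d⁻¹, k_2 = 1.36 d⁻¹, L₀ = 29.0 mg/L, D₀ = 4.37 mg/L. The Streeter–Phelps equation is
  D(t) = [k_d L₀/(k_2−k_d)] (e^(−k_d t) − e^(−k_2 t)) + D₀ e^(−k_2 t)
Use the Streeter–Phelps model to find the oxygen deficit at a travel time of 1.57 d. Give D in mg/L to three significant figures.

D ≈ 5.44 mg/L

k_d L₀/(k_2−k_d) = 0.387×29.0/(1.36−0.387) = 11.22/0.9730 = 11.53 mg/L.
e^(−k_d t) = e^(−0.387×1.570) = 0.5447; e^(−k_2 t) = e^(−1.36×1.570) = 0.1182.
D = 11.53 × (0.5447 − 0.1182) + 4.37 × 0.1182 = 4.919 + 0.5166 = 5.435 mg/L.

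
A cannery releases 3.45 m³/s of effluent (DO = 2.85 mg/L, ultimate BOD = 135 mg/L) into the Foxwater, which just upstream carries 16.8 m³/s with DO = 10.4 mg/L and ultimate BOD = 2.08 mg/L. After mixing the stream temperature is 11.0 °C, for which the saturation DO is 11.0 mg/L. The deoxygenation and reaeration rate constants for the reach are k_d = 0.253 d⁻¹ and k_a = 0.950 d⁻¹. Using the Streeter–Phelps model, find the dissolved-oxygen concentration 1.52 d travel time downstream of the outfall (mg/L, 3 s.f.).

DO ≈ 6.56 mg/L

Mixed DO = (16.8×10.4 + 3.45×2.85)/(16.8+3.45) = 184.6/20.25 = 9.114 mg/L.
Mixed L₀ = (16.8×2.08 + 3.45×135)/(20.25) = 500.7/20.25 = 24.73 mg/L.
Initial deficit D₀ = C_s − DO₀ = 11.0 − 9.114 = 1.886 mg/L.
D(1.52) = [0.253×24.73/(0.950−0.253)](e^(−0.253×1.52) − e^(−0.950×1.52)) + 1.886 e^(−0.950×1.52)
= 8.975 × (0.6808 − 0.2360) + 1.886 × 0.2360 = 4.437 mg/L.
DO = 11.0 − 4.437 = 6.563 mg/L.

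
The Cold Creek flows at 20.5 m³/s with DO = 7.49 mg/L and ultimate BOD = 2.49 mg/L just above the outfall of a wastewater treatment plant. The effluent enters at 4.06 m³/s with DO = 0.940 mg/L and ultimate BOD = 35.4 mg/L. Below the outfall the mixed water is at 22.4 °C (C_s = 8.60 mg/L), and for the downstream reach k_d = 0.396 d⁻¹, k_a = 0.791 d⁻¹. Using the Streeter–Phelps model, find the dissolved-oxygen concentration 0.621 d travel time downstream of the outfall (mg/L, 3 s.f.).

Mixed DO = (20.5×7.49 + 4.06×0.940)/(20.5+4.06) = 157.4/24.56 = 6.407 mg/L.
Mixed L₀ = (20.5×2.49 + 4.06×35.4)/(24.56) = 194.8/24.56 = 7.930 mg/L.
Initial deficit D₀ = C_s − DO₀ = 8.60 − 6.407 = 2.193 mg/L.
D(0.621) = [0.396×7.930/(0.791−0.396)](e^(−0.396×0.621) − e^(−0.791×0.621)) + 2.193 e^(−0.791×0.621)
= 7.950 × (0.7820 − 0.6119) + 2.193 × 0.6119 = 2.694 mg/L.
DO = 8.60 − 2.694 = 5.906 mg/L.

DO ≈ 5.91 mg/L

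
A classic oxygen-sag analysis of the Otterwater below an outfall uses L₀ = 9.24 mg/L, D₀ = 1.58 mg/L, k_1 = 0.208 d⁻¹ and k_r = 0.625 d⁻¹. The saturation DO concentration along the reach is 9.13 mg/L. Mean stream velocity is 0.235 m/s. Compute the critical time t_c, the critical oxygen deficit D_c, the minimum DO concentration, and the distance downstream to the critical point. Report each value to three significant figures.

t_c ≈ 1.63 d; D_c ≈ 2.19 mg/L; min DO ≈ 6.94 mg/L; x_c ≈ 33.1 km

At the critical point dD/dt = 0, so k_1 L₀ e^(−k_1 t) = k_r D. Substituting D(t) from the Streeter–Phelps equation and solving for t gives
t_c = ln[(k_r/k_1)(1 − D₀(k_r−k_1)/(k_1 L₀))] / (k_r−k_1).
Here k_r−k_1 = 0.4170 d⁻¹ and 1 − D₀(k_r−k_1)/(k_1 L₀) = 1 − 1.58×0.4170/(0.208×9.24) = 0.6572, so
t_c = ln(3.005 × 0.6572) / 0.4170 = 0.6804 / 0.4170 = 1.632 d.
L(t_c) = L₀ e^(−k_1 t_c) = 9.24 × 0.7122 = 6.581 mg/L, and at the critical point k_r D_c = k_1 L, so D_c = (0.208/0.625) × 6.581 = 2.190 mg/L.
Minimum DO = C_s − D_c = 9.13 − 2.190 = 6.940 mg/L.
x_c = v t_c = 0.235 m/s × 1.632 d × 86400 s/d = 33130 m ≈ 33.1 km.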